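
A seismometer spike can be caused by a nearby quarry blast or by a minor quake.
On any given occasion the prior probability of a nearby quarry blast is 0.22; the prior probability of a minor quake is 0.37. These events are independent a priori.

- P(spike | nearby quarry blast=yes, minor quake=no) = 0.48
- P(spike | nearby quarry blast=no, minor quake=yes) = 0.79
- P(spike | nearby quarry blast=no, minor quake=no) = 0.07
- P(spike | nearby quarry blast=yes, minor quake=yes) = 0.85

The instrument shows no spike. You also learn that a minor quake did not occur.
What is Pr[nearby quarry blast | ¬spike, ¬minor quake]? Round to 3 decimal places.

P(¬spike | ¬minor quake) = 0.93·0.78 + 0.52·0.22 = 0.725400 + 0.114400 = 0.839800
Restricting to configurations with nearby quarry blast present: 0.52·0.22 = 0.114400.
Hence the posterior is 0.114400/0.839800 ≈ 0.136.

Pr[nearby quarry blast | ¬spike, ¬minor quake] ≈ 0.136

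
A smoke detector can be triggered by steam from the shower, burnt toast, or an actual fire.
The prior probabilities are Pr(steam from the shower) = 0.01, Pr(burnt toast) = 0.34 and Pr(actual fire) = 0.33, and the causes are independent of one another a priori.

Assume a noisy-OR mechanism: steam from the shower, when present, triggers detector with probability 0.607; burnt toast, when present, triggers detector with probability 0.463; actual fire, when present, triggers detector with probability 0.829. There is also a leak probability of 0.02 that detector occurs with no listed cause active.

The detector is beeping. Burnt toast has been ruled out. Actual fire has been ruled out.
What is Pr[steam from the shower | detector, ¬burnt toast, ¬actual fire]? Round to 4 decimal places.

Pr[steam from the shower | detector, ¬burnt toast, ¬actual fire] ≈ 0.2370

Under noisy-OR, P(detector | causes) = 1 − (1−0.02)·∏(1−qᵢ) over the active causes.
P(detector | ¬burnt toast, ¬actual fire) = 0.02*0.99 + 0.61486*0.01 = 0.019800 + 0.006149 = 0.025949
Of this, 0.006149 comes from 0.61486*0.01 (the steam from the shower=true cases).
P(steam from the shower | detector, ¬burnt toast, ¬actual fire) = 0.006149 / 0.025949 ≈ 0.2370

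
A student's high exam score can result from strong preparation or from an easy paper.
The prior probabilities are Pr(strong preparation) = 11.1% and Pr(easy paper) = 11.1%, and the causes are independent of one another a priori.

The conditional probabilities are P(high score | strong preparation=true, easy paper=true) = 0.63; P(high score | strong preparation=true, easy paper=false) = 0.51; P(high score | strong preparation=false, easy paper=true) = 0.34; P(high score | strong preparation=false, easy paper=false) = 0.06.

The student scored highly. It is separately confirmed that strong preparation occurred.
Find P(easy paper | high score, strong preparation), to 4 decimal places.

P(easy paper | high score, strong preparation) ≈ 0.1336

Sum P(high score|·) weighted by the priors over both values of easy paper:
  P(high score | strong preparation) = 0.51*0.889 + 0.63*0.111
        = 0.453390 + 0.069930 = 0.523320
Keeping only the easy paper-present terms gives 0.069930, so
  P(easy paper | high score, strong preparation) = 0.069930 / 0.523320 ≈ 0.1336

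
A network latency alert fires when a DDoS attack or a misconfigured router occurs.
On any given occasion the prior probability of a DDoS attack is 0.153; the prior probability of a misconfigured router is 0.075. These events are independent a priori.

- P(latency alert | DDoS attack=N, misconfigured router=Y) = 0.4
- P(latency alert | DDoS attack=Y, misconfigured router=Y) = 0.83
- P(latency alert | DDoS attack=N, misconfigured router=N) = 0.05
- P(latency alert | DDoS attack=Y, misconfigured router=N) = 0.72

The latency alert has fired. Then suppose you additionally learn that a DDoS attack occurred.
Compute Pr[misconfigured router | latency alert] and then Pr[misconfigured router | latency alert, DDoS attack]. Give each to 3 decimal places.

P(latency alert) = 0.05*0.847*0.925 + 0.4*0.847*0.075 + 0.72*0.153*0.925 + 0.83*0.153*0.075 = 0.039174 + 0.025410 + 0.101898 + 0.009524 = 0.176006
The misconfigured router-present share is 0.025410 + 0.009524 = 0.034934.
Hence the posterior is 0.034934/0.176006 ≈ 0.198.

Now also conditioning on DDoS attack=true:
Enumerate both values of misconfigured router and weight by the priors:
  P(latency alert | DDoS attack) = 0.72*0.925 + 0.83*0.075
        = 0.666000 + 0.062250 = 0.728250
The terms with misconfigured router present sum to 0.062250, so
  P(misconfigured router | latency alert, DDoS attack) = 0.062250 / 0.728250 ≈ 0.085

Pr[misconfigured router | latency alert] ≈ 0.198; Pr[misconfigured router | latency alert, DDoS attack] ≈ 0.085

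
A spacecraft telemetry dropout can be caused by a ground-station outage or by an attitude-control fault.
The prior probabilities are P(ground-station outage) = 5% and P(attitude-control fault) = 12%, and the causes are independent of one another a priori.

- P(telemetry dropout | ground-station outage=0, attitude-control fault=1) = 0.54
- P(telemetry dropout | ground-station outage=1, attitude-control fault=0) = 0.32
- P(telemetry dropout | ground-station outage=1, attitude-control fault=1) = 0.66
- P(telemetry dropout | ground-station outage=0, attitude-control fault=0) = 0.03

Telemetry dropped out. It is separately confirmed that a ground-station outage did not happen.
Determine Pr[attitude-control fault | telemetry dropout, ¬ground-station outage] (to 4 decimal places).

P(telemetry dropout | ¬ground-station outage) = 0.03·0.88 + 0.54·0.12 = 0.026400 + 0.064800 = 0.091200
Of this, 0.064800 comes from 0.54·0.12 (the attitude-control fault=true cases).
P(attitude-control fault | telemetry dropout, ¬ground-station outage) = 0.064800 / 0.091200 ≈ 0.7105

Pr[attitude-control fault | telemetry dropout, ¬ground-station outage] ≈ 0.7105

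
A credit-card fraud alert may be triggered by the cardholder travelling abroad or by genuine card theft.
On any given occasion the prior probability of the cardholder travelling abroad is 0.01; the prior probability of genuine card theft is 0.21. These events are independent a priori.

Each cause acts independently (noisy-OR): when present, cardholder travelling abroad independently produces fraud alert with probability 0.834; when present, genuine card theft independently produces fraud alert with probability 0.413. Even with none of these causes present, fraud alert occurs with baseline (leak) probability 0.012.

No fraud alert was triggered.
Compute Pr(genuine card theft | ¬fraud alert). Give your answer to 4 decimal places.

Under noisy-OR, P(fraud alert | causes) = 1 − (1−0.012)·∏(1−qᵢ) over the active causes.
P(¬fraud alert) = 0.988×0.99×0.79 + 0.579956×0.99×0.21 + 0.164008×0.01×0.79 + 0.096273×0.01×0.21 = 0.772715 + 0.120573 + 0.001296 + 0.000202 = 0.894786
The genuine card theft-present share is 0.120573 + 0.000202 = 0.120775.
P(genuine card theft | ¬fraud alert) = 0.120775 / 0.894786 ≈ 0.1350

Pr(genuine card theft | ¬fraud alert) ≈ 0.1350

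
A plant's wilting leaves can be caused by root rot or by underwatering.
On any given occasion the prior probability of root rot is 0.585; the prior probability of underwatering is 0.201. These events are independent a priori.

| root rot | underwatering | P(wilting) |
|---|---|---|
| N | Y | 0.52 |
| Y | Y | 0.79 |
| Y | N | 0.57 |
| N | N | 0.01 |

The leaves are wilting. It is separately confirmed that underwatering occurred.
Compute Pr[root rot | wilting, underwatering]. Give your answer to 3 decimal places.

P(wilting | underwatering) = 0.52×0.415 + 0.79×0.585 = 0.215800 + 0.462150 = 0.677950
The root rot-present share is 0.79×0.585 = 0.462150.
So P(root rot | wilting, underwatering) = 0.462150/0.677950 ≈ 0.682.

Pr[root rot | wilting, underwatering] ≈ 0.682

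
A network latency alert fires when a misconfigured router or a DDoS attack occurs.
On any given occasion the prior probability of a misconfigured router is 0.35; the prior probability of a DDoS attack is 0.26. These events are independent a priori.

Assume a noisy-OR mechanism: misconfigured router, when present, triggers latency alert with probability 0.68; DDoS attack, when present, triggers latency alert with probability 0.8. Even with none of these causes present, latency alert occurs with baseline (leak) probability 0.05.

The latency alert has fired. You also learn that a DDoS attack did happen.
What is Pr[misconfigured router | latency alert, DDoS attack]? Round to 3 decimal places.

Pr[misconfigured router | latency alert, DDoS attack] ≈ 0.384

Under noisy-OR, P(latency alert | causes) = 1 − (1−0.05)·∏(1−qᵢ) over the active causes.
Numerator (weight on configurations with misconfigured router): 0.9392×0.35 = 0.328720
Denominator P(latency alert | DDoS attack): 0.81×0.65 + 0.9392×0.35 = 0.855220
P(misconfigured router | latency alert, DDoS attack) = 0.328720/0.855220 ≈ 0.384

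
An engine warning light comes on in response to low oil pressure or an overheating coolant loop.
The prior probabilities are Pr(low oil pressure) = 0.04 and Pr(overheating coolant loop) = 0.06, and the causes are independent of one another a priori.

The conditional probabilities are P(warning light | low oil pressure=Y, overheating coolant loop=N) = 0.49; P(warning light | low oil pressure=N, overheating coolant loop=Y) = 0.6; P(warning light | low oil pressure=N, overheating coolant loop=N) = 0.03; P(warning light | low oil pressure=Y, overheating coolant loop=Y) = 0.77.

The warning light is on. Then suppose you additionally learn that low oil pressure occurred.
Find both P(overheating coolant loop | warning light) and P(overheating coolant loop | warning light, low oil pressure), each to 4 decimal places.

For the numerator, keep only overheating coolant loop=true terms: 0.034560 + 0.001848 = 0.036408
The normalizing constant is 0.03·0.96·0.94 + 0.6·0.96·0.06 + 0.49·0.04·0.94 + 0.77·0.04·0.06 = 0.081904
P(overheating coolant loop | warning light) = 0.036408/0.081904 ≈ 0.4445

Now condition on the additional information:
By total probability over both values of overheating coolant loop:
  P(warning light | low oil pressure) = 0.49×0.94 + 0.77×0.06
        = 0.460600 + 0.046200 = 0.506800
The terms with overheating coolant loop present sum to 0.046200, so
  P(overheating coolant loop | warning light, low oil pressure) = 0.046200 / 0.506800 ≈ 0.0912
Conditioning on low oil pressure lowers the posterior on overheating coolant loop: the classic explaining-away effect in a common-effect structure.

P(overheating coolant loop | warning light) ≈ 0.4445; P(overheating coolant loop | warning light, low oil pressure) ≈ 0.0912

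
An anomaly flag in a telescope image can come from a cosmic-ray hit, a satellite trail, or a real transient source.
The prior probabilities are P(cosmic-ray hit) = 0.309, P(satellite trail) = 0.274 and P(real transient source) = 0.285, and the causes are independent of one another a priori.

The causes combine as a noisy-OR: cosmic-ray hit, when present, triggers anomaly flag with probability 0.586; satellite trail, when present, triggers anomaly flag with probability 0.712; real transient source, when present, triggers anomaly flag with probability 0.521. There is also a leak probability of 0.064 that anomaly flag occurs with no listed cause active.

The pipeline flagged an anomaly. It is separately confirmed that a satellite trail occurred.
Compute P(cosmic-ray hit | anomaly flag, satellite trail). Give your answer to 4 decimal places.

P(cosmic-ray hit | anomaly flag, satellite trail) ≈ 0.3444

Under noisy-OR, P(anomaly flag | causes) = 1 − (1−0.064)·∏(1−qᵢ) over the active causes.
Sum P(anomaly flag|·) weighted by the priors over the 4 (cosmic-ray hit, real transient source) configurations:
  P(anomaly flag | satellite trail) = 0.730432·0.691·0.715 + 0.870877·0.691·0.285 + 0.888399·0.309·0.715 + 0.946543·0.309·0.285
        = 0.360881 + 0.171506 + 0.196278 + 0.083357 = 0.812022
Keeping only the cosmic-ray hit-present terms gives 0.279635, so
  P(cosmic-ray hit | anomaly flag, satellite trail) = 0.279635 / 0.812022 ≈ 0.3444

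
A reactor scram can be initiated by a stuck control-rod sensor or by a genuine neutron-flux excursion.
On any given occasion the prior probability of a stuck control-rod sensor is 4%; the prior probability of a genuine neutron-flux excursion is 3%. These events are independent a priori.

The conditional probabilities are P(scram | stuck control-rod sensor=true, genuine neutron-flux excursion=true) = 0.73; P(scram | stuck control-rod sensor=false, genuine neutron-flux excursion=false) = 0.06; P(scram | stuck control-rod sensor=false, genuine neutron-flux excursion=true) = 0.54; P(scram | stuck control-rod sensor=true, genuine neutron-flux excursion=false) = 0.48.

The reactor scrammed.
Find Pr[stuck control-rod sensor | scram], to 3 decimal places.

Pr[stuck control-rod sensor | scram] ≈ 0.214

For the numerator, keep only stuck control-rod sensor=true terms: 0.018624 + 0.000876 = 0.019500
Normalizer over all consistent configurations: 0.06*0.96*0.97 + 0.54*0.96*0.03 + 0.48*0.04*0.97 + 0.73*0.04*0.03 = 0.090924
P(stuck control-rod sensor | scram) = 0.019500/0.090924 ≈ 0.214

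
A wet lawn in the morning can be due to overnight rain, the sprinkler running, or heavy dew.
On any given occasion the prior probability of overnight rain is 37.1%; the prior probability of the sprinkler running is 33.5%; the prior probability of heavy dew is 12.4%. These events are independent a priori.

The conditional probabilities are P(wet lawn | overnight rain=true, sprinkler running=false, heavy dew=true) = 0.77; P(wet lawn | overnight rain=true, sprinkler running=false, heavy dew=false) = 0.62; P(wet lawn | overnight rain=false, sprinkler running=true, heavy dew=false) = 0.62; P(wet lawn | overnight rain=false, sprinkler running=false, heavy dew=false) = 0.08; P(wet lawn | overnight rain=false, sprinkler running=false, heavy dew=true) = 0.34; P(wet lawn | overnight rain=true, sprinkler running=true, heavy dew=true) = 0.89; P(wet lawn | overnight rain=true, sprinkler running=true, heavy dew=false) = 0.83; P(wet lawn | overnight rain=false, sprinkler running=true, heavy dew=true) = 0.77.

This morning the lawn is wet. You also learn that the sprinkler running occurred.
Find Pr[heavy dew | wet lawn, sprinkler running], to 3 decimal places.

For the numerator, keep only heavy dew=true terms: 0.060057 + 0.040944 = 0.101001
The normalizing constant is 0.62*0.629*0.876 + 0.77*0.629*0.124 + 0.83*0.371*0.876 + 0.89*0.371*0.124 = 0.712370
Posterior = 0.101001 / 0.712370 ≈ 0.142

Pr[heavy dew | wet lawn, sprinkler running] ≈ 0.142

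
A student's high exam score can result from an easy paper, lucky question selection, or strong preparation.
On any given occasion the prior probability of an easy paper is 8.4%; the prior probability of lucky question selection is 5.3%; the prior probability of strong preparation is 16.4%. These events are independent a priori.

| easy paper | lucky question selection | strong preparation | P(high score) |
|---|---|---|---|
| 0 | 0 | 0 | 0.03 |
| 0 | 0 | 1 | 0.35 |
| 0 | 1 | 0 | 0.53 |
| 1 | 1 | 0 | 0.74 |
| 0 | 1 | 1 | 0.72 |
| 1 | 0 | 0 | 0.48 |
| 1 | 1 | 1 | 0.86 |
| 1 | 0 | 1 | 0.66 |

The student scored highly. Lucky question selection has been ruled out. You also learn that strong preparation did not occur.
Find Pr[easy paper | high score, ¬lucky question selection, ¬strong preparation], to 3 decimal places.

Pr[easy paper | high score, ¬lucky question selection, ¬strong preparation] ≈ 0.595

P(high score | ¬lucky question selection, ¬strong preparation) = 0.03×0.916 + 0.48×0.084 = 0.027480 + 0.040320 = 0.067800
Restricting to configurations with easy paper present: 0.48×0.084 = 0.040320.
So P(easy paper | high score, ¬lucky question selection, ¬strong preparation) = 0.040320/0.067800 ≈ 0.595.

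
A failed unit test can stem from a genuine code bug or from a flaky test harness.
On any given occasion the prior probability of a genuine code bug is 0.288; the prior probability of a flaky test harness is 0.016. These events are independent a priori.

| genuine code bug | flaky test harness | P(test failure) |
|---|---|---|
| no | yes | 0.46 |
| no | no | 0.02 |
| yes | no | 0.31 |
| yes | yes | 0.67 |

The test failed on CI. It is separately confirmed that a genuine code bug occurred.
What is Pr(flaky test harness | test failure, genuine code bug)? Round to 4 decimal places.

Pr(flaky test harness | test failure, genuine code bug) ≈ 0.0339

Weight on flaky test harness=true, given the evidence: 0.67×0.016 = 0.010720
Normalizer over all consistent configurations: 0.31×0.984 + 0.67×0.016 = 0.315760
P(flaky test harness | test failure, genuine code bug) = 0.010720/0.315760 ≈ 0.0339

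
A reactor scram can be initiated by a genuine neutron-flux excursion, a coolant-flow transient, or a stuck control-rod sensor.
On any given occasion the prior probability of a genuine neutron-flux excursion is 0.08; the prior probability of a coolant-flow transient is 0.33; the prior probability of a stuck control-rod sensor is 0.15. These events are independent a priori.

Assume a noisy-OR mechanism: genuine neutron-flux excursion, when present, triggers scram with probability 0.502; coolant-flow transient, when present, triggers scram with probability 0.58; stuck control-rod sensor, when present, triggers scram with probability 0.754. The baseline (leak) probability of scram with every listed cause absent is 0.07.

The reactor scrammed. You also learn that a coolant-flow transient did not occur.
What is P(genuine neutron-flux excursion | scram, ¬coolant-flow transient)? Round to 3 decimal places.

Under noisy-OR, P(scram | causes) = 1 − (1−0.07)·∏(1−qᵢ) over the active causes.
Sum P(scram|·) weighted by the priors over the 4 (genuine neutron-flux excursion, stuck control-rod sensor) configurations:
  P(scram | ¬coolant-flow transient) = 0.07*0.92*0.85 + 0.77122*0.92*0.15 + 0.53686*0.08*0.85 + 0.886068*0.08*0.15
        = 0.054740 + 0.106428 + 0.036506 + 0.010633 = 0.208307
Keeping only the genuine neutron-flux excursion-present terms gives 0.047139, so
  P(genuine neutron-flux excursion | scram, ¬coolant-flow transient) = 0.047139 / 0.208307 ≈ 0.226

P(genuine neutron-flux excursion | scram, ¬coolant-flow transient) ≈ 0.226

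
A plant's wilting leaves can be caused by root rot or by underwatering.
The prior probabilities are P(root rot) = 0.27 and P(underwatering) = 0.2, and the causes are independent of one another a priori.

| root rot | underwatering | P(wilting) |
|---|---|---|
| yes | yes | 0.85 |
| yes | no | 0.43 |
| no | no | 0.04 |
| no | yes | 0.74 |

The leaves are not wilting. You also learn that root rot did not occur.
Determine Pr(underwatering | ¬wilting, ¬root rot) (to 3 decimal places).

Numerator (weight on configurations with underwatering): 0.26*0.2 = 0.052000
Normalizer over all consistent configurations: 0.96*0.8 + 0.26*0.2 = 0.820000
Posterior = 0.052000 / 0.820000 ≈ 0.063

Pr(underwatering | ¬wilting, ¬root rot) ≈ 0.063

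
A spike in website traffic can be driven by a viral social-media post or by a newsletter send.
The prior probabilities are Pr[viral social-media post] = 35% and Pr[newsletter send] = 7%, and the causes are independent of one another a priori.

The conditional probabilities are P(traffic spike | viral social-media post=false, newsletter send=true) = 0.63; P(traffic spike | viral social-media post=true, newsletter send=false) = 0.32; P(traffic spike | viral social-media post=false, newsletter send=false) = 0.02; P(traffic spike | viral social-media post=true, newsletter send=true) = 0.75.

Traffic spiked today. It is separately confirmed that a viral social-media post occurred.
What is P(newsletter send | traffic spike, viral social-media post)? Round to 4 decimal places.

By total probability over both values of newsletter send:
  P(traffic spike | viral social-media post) = 0.32·0.93 + 0.75·0.07
        = 0.297600 + 0.052500 = 0.350100
The terms with newsletter send present sum to 0.052500, so
  P(newsletter send | traffic spike, viral social-media post) = 0.052500 / 0.350100 ≈ 0.1500

P(newsletter send | traffic spike, viral social-media post) ≈ 0.1500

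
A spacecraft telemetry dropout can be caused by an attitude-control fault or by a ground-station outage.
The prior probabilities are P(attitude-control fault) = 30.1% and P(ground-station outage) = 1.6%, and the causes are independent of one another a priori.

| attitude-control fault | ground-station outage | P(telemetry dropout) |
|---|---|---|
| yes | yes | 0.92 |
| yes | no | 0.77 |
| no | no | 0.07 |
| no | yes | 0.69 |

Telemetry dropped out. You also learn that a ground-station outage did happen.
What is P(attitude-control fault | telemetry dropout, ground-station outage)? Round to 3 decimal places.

P(attitude-control fault | telemetry dropout, ground-station outage) ≈ 0.365

Enumerate both values of attitude-control fault and weight by the priors:
  P(telemetry dropout | ground-station outage) = 0.69×0.699 + 0.92×0.301
        = 0.482310 + 0.276920 = 0.759230
Keeping only the attitude-control fault-present terms gives 0.276920, so
  P(attitude-control fault | telemetry dropout, ground-station outage) = 0.276920 / 0.759230 ≈ 0.365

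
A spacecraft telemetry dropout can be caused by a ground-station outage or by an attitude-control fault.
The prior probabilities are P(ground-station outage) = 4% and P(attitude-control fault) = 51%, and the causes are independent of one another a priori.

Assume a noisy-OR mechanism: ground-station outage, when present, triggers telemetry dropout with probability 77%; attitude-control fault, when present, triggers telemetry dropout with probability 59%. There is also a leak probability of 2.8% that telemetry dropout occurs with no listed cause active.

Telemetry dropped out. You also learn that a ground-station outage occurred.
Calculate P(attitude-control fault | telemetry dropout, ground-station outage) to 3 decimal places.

Under noisy-OR, P(telemetry dropout | causes) = 1 − (1−0.028)·∏(1−qᵢ) over the active causes.
P(telemetry dropout | ground-station outage) = 0.77644*0.49 + 0.90834*0.51 = 0.380456 + 0.463253 = 0.843709
Of this, 0.463253 comes from 0.90834*0.51 (the attitude-control fault=true cases).
So P(attitude-control fault | telemetry dropout, ground-station outage) = 0.463253/0.843709 ≈ 0.549.

P(attitude-control fault | telemetry dropout, ground-station outage) ≈ 0.549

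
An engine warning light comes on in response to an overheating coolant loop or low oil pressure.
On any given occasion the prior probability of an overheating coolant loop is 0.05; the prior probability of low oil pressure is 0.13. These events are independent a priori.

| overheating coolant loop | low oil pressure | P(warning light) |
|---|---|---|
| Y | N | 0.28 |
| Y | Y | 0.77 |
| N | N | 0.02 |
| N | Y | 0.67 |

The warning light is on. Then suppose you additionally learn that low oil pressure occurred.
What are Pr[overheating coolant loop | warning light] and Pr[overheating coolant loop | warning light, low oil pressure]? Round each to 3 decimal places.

P(warning light) = 0.02×0.95×0.87 + 0.67×0.95×0.13 + 0.28×0.05×0.87 + 0.77×0.05×0.13 = 0.016530 + 0.082745 + 0.012180 + 0.005005 = 0.116460
Of this, 0.017185 comes from 0.012180 + 0.005005 (the overheating coolant loop=true cases).
So P(overheating coolant loop | warning light) = 0.017185/0.116460 ≈ 0.148.

Now also conditioning on low oil pressure=true:
For the numerator, keep only overheating coolant loop=true terms: 0.77×0.05 = 0.038500
Denominator P(warning light | low oil pressure): 0.67×0.95 + 0.77×0.05 = 0.675000
Posterior = 0.038500 / 0.675000 ≈ 0.057
The drop from 0.148 to 0.057 is the explaining-away (discounting) effect.

Pr[overheating coolant loop | warning light] ≈ 0.148; Pr[overheating coolant loop | warning light, low oil pressure] ≈ 0.057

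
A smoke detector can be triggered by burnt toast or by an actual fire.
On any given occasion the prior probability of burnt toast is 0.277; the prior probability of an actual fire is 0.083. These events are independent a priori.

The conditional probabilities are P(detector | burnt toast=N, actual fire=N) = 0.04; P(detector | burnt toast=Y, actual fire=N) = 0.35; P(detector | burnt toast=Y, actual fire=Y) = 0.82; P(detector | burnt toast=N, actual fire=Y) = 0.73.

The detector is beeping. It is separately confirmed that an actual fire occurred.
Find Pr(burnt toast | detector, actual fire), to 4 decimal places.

Pr(burnt toast | detector, actual fire) ≈ 0.3009

Weight on burnt toast=true, given the evidence: 0.82·0.277 = 0.227140
Denominator P(detector | actual fire): 0.73·0.723 + 0.82·0.277 = 0.754930
Posterior = 0.227140 / 0.754930 ≈ 0.3009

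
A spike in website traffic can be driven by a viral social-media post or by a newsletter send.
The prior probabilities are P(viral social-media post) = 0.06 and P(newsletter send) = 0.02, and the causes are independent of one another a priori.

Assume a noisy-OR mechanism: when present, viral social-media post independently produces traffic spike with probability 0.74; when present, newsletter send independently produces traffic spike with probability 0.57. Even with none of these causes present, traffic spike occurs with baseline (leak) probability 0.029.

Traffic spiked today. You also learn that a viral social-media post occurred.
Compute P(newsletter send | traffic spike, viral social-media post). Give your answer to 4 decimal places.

P(newsletter send | traffic spike, viral social-media post) ≈ 0.0238

Under noisy-OR, P(traffic spike | causes) = 1 − (1−0.029)·∏(1−qᵢ) over the active causes.
P(traffic spike | viral social-media post) = 0.74754×0.98 + 0.891442×0.02 = 0.732589 + 0.017829 = 0.750418
The newsletter send-present share is 0.891442×0.02 = 0.017829.
P(newsletter send | traffic spike, viral social-media post) = 0.017829 / 0.750418 ≈ 0.0238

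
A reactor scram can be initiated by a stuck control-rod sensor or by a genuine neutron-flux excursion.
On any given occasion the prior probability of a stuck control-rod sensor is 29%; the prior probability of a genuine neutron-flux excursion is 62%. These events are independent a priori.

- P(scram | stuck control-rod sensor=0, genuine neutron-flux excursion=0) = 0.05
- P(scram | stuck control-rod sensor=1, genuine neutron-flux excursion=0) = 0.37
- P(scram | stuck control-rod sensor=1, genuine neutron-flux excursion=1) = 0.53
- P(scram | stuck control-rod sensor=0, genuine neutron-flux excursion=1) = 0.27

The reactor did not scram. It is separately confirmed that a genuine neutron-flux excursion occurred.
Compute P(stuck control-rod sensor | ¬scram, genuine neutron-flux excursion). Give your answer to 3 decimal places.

P(¬scram | genuine neutron-flux excursion) = 0.73*0.71 + 0.47*0.29 = 0.518300 + 0.136300 = 0.654600
Restricting to configurations with stuck control-rod sensor present: 0.47*0.29 = 0.136300.
Hence the posterior is 0.136300/0.654600 ≈ 0.208.

P(stuck control-rod sensor | ¬scram, genuine neutron-flux excursion) ≈ 0.208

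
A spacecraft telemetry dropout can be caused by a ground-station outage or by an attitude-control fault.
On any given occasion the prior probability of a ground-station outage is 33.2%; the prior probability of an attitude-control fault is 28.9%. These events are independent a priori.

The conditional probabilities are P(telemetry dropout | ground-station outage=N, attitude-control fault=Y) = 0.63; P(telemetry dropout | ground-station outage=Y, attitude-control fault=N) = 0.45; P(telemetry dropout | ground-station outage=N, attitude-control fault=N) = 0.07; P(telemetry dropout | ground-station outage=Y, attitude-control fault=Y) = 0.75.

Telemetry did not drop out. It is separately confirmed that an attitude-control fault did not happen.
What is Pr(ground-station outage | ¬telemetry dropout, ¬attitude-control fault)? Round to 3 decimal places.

Pr(ground-station outage | ¬telemetry dropout, ¬attitude-control fault) ≈ 0.227

Sum P(¬telemetry dropout|·) weighted by the priors over both values of ground-station outage:
  P(¬telemetry dropout | ¬attitude-control fault) = 0.93·0.668 + 0.55·0.332
        = 0.621240 + 0.182600 = 0.803840
Configurations with ground-station outage contribute 0.182600, so
  P(ground-station outage | ¬telemetry dropout, ¬attitude-control fault) = 0.182600 / 0.803840 ≈ 0.227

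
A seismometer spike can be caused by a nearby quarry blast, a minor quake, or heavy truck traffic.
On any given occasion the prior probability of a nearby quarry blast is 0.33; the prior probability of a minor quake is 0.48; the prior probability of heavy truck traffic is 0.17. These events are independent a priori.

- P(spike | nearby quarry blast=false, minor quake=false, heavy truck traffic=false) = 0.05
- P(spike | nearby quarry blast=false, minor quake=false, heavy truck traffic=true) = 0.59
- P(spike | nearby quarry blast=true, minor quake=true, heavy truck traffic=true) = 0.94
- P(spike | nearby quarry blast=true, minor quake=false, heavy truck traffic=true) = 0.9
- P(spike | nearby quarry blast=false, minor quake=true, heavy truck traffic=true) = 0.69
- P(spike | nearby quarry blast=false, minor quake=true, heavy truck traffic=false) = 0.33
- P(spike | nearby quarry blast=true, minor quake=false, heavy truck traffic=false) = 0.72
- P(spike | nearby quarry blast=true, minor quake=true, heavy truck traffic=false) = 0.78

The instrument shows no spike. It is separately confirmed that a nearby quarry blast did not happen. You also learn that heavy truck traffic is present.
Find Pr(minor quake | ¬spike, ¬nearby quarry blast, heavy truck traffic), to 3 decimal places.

Pr(minor quake | ¬spike, ¬nearby quarry blast, heavy truck traffic) ≈ 0.411

P(¬spike | ¬nearby quarry blast, heavy truck traffic) = 0.41·0.52 + 0.31·0.48 = 0.213200 + 0.148800 = 0.362000
Of this, 0.148800 comes from 0.31·0.48 (the minor quake=true cases).
P(minor quake | ¬spike, ¬nearby quarry blast, heavy truck traffic) = 0.148800 / 0.362000 ≈ 0.411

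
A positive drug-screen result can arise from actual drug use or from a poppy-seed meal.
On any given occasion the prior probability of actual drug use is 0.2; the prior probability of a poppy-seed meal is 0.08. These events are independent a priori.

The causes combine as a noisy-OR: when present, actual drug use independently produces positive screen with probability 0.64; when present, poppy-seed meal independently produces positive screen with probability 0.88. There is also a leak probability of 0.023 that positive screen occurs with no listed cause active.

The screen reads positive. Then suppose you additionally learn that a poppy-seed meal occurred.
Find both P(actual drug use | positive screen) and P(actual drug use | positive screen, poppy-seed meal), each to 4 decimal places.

P(actual drug use | positive screen) ≈ 0.6471; P(actual drug use | positive screen, poppy-seed meal) ≈ 0.2134

Under noisy-OR, P(positive screen | causes) = 1 − (1−0.023)·∏(1−qᵢ) over the active causes.
Numerator (weight on configurations with actual drug use): 0.119284 + 0.015325 = 0.134609
Denominator P(positive screen): 0.023×0.8×0.92 + 0.88276×0.8×0.08 + 0.64828×0.2×0.92 + 0.957794×0.2×0.08 = 0.208034
P(actual drug use | positive screen) = 0.134609/0.208034 ≈ 0.6471

Now also conditioning on poppy-seed meal=true:
By total probability over both values of actual drug use:
  P(positive screen | poppy-seed meal) = 0.88276*0.8 + 0.957794*0.2
        = 0.706208 + 0.191559 = 0.897767
Keeping only the actual drug use-present terms gives 0.191559, so
  P(actual drug use | positive screen, poppy-seed meal) = 0.191559 / 0.897767 ≈ 0.2134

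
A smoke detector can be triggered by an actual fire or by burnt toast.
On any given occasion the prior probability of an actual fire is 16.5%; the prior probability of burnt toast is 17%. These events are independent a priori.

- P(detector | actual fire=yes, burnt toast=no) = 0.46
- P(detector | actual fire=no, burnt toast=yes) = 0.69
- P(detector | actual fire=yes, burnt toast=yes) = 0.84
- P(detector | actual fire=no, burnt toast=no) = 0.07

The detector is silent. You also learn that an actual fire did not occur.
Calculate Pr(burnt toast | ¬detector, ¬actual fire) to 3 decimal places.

Pr(burnt toast | ¬detector, ¬actual fire) ≈ 0.064

Enumerate both values of burnt toast and weight by the priors:
  P(¬detector | ¬actual fire) = 0.93·0.83 + 0.31·0.17
        = 0.771900 + 0.052700 = 0.824600
The terms with burnt toast present sum to 0.052700, so
  P(burnt toast | ¬detector, ¬actual fire) = 0.052700 / 0.824600 ≈ 0.064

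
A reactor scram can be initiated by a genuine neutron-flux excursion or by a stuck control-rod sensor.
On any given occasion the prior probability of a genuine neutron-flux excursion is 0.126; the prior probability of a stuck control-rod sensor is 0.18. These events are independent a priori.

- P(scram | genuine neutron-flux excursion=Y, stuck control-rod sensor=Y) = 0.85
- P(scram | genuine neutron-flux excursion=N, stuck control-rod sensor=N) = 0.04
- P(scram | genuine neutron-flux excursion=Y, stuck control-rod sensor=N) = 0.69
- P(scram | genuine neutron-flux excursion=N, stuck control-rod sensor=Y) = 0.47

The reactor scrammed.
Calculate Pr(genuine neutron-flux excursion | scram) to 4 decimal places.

Pr(genuine neutron-flux excursion | scram) ≈ 0.4688

P(scram) = 0.04×0.874×0.82 + 0.47×0.874×0.18 + 0.69×0.126×0.82 + 0.85×0.126×0.18 = 0.028667 + 0.073940 + 0.071291 + 0.019278 = 0.193176
The genuine neutron-flux excursion-present share is 0.071291 + 0.019278 = 0.090569.
P(genuine neutron-flux excursion | scram) = 0.090569 / 0.193176 ≈ 0.4688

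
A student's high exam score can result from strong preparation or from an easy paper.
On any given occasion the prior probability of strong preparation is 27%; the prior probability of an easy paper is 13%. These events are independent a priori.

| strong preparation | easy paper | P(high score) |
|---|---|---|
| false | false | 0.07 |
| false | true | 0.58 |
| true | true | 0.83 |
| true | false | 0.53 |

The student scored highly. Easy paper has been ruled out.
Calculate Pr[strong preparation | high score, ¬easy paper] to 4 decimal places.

Pr[strong preparation | high score, ¬easy paper] ≈ 0.7369

Weight on strong preparation=true, given the evidence: 0.53×0.27 = 0.143100
Denominator P(high score | ¬easy paper): 0.07×0.73 + 0.53×0.27 = 0.194200
Posterior = 0.143100 / 0.194200 ≈ 0.7369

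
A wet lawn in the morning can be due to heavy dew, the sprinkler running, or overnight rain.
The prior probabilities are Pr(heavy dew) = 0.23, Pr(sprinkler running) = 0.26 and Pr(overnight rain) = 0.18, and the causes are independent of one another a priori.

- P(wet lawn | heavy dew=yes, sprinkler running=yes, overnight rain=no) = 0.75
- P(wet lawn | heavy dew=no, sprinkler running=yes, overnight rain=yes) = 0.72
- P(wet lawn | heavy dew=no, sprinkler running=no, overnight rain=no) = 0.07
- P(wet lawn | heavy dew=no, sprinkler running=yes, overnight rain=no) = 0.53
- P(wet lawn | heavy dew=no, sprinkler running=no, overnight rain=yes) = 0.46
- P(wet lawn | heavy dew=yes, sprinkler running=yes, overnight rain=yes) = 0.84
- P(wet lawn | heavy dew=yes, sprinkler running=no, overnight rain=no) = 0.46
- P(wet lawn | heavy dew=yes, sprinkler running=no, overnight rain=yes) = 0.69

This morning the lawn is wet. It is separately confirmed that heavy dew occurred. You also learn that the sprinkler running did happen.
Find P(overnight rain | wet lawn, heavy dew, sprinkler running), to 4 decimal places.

By total probability over both values of overnight rain:
  P(wet lawn | heavy dew, sprinkler running) = 0.75*0.82 + 0.84*0.18
        = 0.615000 + 0.151200 = 0.766200
The terms with overnight rain present sum to 0.151200, so
  P(overnight rain | wet lawn, heavy dew, sprinkler running) = 0.151200 / 0.766200 ≈ 0.1973

P(overnight rain | wet lawn, heavy dew, sprinkler running) ≈ 0.1973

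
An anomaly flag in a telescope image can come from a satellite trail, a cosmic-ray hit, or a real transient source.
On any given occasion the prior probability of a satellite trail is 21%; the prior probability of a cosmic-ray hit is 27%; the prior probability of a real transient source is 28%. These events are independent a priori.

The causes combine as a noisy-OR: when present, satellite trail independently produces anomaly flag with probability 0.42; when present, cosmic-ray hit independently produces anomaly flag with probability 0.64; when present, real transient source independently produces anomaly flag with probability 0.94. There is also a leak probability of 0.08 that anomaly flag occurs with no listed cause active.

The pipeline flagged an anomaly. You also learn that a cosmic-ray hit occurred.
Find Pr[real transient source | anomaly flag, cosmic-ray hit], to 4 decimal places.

Pr[real transient source | anomaly flag, cosmic-ray hit] ≈ 0.3536

Under noisy-OR, P(anomaly flag | causes) = 1 − (1−0.08)·∏(1−qᵢ) over the active causes.
Weight on real transient source=true, given the evidence: 0.216804 + 0.058122 = 0.274926
The normalizing constant is 0.6688*0.79*0.72 + 0.980128*0.79*0.28 + 0.807904*0.21*0.72 + 0.988474*0.21*0.28 = 0.777494
Posterior = 0.274926 / 0.777494 ≈ 0.3536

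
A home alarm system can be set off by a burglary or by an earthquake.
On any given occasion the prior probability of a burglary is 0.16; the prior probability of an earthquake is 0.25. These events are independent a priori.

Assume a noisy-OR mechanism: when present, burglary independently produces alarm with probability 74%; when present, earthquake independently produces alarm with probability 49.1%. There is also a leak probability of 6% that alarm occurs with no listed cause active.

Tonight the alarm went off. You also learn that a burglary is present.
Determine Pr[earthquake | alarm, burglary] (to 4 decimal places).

Under noisy-OR, P(alarm | causes) = 1 − (1−0.06)·∏(1−qᵢ) over the active causes.
P(alarm | burglary) = 0.7556*0.75 + 0.8756*0.25 = 0.566700 + 0.218900 = 0.785600
The earthquake-present share is 0.8756*0.25 = 0.218900.
P(earthquake | alarm, burglary) = 0.218900 / 0.785600 ≈ 0.2786

Pr[earthquake | alarm, burglary] ≈ 0.2786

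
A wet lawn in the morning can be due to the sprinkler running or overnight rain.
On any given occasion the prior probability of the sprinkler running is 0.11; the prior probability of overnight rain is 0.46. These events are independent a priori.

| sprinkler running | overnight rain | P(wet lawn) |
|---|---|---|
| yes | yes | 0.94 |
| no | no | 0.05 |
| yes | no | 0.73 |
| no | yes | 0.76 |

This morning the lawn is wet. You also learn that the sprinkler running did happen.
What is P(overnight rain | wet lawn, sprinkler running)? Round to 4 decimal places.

P(overnight rain | wet lawn, sprinkler running) ≈ 0.5231

Numerator (weight on configurations with overnight rain): 0.94*0.46 = 0.432400
The normalizing constant is 0.73*0.54 + 0.94*0.46 = 0.826600
P(overnight rain | wet lawn, sprinkler running) = 0.432400/0.826600 ≈ 0.5231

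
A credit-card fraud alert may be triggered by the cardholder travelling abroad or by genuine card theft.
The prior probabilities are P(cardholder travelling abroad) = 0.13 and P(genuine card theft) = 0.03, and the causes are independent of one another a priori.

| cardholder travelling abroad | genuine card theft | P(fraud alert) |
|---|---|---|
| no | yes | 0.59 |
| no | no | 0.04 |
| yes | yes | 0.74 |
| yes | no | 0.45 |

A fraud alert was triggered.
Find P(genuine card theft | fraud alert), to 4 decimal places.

P(genuine card theft | fraud alert) ≈ 0.1681

By total probability over the 4 (cardholder travelling abroad, genuine card theft) configurations:
  P(fraud alert) = 0.04×0.87×0.97 + 0.59×0.87×0.03 + 0.45×0.13×0.97 + 0.74×0.13×0.03
        = 0.033756 + 0.015399 + 0.056745 + 0.002886 = 0.108786
The terms with genuine card theft present sum to 0.018285, so
  P(genuine card theft | fraud alert) = 0.018285 / 0.108786 ≈ 0.1681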